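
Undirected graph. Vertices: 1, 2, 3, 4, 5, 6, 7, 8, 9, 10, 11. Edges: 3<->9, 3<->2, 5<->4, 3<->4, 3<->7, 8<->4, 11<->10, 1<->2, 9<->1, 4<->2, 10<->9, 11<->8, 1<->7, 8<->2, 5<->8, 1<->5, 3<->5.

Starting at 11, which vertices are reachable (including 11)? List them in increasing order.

1, 2, 3, 4, 5, 7, 8, 9, 10, 11

Start at 11.
Its neighbours: 8, 10.
Then their neighbours: 2, 4, 5, 9.
Then next layer: 1, 3.
Then next layer: 7.
Nothing further is reachable.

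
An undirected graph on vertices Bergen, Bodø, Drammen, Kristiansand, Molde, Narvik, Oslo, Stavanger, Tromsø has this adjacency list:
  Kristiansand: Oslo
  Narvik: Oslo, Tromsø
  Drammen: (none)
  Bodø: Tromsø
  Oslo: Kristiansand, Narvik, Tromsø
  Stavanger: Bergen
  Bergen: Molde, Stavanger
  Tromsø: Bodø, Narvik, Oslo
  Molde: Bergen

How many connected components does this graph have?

3

From Bergen: component {Bergen, Molde, Stavanger}.
From Bodø: component {Bodø, Kristiansand, Narvik, Oslo, Tromsø}.
From Drammen: component {Drammen}.
That's 3 components.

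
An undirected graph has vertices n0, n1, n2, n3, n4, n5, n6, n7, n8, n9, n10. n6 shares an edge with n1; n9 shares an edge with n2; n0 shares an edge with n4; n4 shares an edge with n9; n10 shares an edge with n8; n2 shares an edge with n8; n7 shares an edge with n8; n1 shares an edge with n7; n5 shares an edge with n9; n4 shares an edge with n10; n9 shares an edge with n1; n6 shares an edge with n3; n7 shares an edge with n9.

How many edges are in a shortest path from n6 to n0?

4

Distance 0: n6.
Distance 1: n1, n3.
Distance 2: n7, n9.
Distance 3: n2, n4, n5, n8.
Distance 4: n0, n10 — contains n0.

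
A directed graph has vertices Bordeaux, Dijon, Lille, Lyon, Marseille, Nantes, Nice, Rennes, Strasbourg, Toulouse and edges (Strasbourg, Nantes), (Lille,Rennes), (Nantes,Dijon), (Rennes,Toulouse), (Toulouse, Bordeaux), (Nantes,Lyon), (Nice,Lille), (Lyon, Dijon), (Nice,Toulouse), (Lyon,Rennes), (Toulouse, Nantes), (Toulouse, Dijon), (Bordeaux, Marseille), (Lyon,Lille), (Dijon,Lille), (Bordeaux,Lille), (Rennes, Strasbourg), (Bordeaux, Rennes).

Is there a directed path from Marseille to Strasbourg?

No

Marseille has no outgoing edges, so nothing is reachable from it.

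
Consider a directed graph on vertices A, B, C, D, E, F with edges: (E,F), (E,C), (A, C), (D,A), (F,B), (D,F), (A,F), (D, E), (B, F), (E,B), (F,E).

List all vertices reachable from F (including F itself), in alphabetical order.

B, C, E, F

Start at F.
Its neighbours: B, E.
Then their neighbours: C.
Nothing further is reachable.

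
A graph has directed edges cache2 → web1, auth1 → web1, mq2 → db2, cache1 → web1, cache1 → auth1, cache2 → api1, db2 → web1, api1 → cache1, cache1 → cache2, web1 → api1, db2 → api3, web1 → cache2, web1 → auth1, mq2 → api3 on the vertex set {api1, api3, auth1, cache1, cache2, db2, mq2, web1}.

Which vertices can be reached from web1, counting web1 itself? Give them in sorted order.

Start at web1.
Its neighbours: api1, auth1, cache2.
Then their neighbours: cache1.
Nothing further is reachable.

api1, auth1, cache1, cache2, web1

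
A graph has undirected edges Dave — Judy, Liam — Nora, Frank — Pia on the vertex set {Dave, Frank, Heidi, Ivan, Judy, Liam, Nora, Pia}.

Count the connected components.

From Dave: component {Dave, Judy}.
From Frank: component {Frank, Pia}.
From Heidi: component {Heidi}.
From Ivan: component {Ivan}.
From Liam: component {Liam, Nora}.
That's 5 components.

5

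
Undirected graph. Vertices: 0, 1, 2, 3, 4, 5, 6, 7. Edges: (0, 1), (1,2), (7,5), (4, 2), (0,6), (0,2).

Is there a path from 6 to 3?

Explore from 6.
Distance 1: reach 0.
Distance 2: reach 1, 2.
Distance 3: reach 4.
The search is exhausted without reaching 3; it lies in a different component.

No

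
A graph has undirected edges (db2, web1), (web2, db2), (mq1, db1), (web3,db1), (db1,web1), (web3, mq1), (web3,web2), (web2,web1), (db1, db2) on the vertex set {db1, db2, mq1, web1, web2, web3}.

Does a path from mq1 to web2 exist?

Yes

Explore from mq1.
Distance 1: reach db1, web3.
Distance 2: reach db2, web1, web2.
Found web2.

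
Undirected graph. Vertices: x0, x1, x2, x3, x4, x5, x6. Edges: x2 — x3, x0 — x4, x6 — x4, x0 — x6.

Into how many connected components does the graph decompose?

From x0: component {x0, x4, x6}.
From x1: component {x1}.
From x2: component {x2, x3}.
From x5: component {x5}.
That's 4 components.

4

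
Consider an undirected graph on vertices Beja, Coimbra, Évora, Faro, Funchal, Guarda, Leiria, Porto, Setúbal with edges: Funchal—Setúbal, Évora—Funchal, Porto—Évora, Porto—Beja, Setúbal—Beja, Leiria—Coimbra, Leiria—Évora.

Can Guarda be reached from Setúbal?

Explore from Setúbal.
Distance 1: reach Beja, Funchal.
Distance 2: reach Évora, Porto.
Distance 3: reach Leiria.
Distance 4: reach Coimbra.
The search is exhausted without reaching Guarda; it lies in a different component.

No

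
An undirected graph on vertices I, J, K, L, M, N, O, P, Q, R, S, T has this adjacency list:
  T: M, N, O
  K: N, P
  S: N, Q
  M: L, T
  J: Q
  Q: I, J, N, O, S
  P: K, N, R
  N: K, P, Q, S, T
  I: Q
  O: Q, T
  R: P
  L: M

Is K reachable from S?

Yes

Explore from S.
Distance 1: reach N, Q.
Distance 2: reach I, J, K, O, P, T.
Found K.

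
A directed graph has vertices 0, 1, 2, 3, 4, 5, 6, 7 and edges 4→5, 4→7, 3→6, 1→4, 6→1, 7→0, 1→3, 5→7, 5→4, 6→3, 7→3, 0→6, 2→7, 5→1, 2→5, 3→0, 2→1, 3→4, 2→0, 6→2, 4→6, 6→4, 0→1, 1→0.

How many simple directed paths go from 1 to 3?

14

1→0→6→2→5→4→7→3
1→0→6→2→5→7→3
1→0→6→2→7→3
1→0→6→3
1→0→6→4→5→7→3
1→0→6→4→7→3
1→3
1→4→5→7→0→6→3
1→4→5→7→3
1→4→6→2→5→7→3
1→4→6→2→7→3
1→4→6→3
1→4→7→0→6→3
1→4→7→3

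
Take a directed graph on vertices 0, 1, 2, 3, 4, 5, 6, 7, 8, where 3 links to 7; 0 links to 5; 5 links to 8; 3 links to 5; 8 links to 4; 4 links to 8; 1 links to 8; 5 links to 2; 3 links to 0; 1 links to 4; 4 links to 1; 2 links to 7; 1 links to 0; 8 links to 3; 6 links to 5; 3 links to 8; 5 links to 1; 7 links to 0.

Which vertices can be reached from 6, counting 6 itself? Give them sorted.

Start at 6.
Its neighbours: 5.
Then their neighbours: 1, 2, 8.
Then next layer: 0, 3, 4, 7.
Every vertex is now reached.

0, 1, 2, 3, 4, 5, 6, 7, 8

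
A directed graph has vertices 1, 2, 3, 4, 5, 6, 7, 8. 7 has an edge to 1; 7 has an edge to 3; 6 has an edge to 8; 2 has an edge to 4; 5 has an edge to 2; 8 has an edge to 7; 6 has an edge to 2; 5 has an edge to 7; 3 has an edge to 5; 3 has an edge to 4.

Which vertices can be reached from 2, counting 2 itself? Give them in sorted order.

Start at 2.
Its neighbours: 4.
Nothing further is reachable.

2, 4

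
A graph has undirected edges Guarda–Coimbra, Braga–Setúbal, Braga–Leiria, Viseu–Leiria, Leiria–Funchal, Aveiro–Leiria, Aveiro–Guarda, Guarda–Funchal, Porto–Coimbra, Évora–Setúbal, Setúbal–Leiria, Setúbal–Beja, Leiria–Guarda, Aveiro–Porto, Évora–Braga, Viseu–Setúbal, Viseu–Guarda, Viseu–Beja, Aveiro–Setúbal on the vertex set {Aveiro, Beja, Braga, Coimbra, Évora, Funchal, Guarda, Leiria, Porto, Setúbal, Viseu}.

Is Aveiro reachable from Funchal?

Yes

Explore from Funchal.
Distance 1: reach Guarda, Leiria.
Distance 2: reach Aveiro, Braga, Coimbra, Setúbal, Viseu.
Found Aveiro.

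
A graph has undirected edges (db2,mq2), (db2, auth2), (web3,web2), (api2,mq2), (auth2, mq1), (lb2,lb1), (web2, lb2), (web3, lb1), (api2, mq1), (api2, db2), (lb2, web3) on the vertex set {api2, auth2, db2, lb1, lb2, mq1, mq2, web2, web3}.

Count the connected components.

2

From api2: component {api2, auth2, db2, mq1, mq2}.
From lb1: component {lb1, lb2, web2, web3}.
That's 2 components.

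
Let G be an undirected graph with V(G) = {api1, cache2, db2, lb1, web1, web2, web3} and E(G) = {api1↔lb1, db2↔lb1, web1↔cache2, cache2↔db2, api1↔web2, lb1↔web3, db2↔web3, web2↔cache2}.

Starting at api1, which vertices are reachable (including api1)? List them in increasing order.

Start at api1.
Its neighbours: lb1, web2.
Then their neighbours: cache2, db2, web3.
Then next layer: web1.
Every vertex is now reached.

api1, cache2, db2, lb1, web1, web2, web3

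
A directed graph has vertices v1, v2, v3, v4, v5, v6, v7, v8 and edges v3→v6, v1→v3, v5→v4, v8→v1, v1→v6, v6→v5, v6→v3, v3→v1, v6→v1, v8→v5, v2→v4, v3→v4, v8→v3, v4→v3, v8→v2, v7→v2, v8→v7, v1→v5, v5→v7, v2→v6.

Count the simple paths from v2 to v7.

v2→v4→v3→v1→v5→v7
v2→v4→v3→v1→v6→v5→v7
v2→v4→v3→v6→v1→v5→v7
v2→v4→v3→v6→v5→v7
v2→v6→v1→v5→v7
v2→v6→v3→v1→v5→v7
v2→v6→v5→v7

7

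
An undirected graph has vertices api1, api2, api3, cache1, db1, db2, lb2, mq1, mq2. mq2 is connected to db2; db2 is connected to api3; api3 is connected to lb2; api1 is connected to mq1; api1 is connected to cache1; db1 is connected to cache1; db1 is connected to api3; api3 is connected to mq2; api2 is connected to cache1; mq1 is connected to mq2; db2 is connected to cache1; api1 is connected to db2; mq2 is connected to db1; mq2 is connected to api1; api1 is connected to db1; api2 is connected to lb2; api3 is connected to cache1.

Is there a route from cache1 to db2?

Yes

Explore from cache1.
Distance 1: reach api1, api2, api3, db1, db2.
Found db2.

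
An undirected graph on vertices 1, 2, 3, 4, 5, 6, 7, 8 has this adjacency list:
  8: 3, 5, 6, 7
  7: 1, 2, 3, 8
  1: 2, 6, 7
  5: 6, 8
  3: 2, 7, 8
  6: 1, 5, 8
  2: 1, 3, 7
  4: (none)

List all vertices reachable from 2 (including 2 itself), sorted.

1, 2, 3, 5, 6, 7, 8

Start at 2.
Its neighbours: 1, 3, 7.
Then their neighbours: 6, 8.
Then next layer: 5.
Nothing further is reachable.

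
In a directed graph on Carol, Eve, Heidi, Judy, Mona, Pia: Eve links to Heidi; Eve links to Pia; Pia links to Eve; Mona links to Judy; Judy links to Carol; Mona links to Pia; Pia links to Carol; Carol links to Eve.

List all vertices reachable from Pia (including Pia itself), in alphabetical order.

Carol, Eve, Heidi, Pia

Start at Pia.
Its neighbours: Carol, Eve.
Then their neighbours: Heidi.
Nothing further is reachable.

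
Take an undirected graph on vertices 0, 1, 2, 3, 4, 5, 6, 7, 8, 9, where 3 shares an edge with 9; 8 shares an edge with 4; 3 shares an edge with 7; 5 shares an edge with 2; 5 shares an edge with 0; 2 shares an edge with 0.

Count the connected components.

From 0: component {0, 2, 5}.
From 1: component {1}.
From 3: component {3, 7, 9}.
From 4: component {4, 8}.
From 6: component {6}.
That's 5 components.

5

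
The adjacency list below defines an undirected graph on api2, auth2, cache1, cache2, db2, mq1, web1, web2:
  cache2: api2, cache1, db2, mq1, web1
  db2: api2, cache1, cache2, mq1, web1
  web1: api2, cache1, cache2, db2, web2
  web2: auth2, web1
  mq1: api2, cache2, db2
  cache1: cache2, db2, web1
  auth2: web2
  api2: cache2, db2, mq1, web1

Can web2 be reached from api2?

Explore from api2.
Distance 1: reach cache2, db2, mq1, web1.
Distance 2: reach cache1, web2.
Found web2.

Yes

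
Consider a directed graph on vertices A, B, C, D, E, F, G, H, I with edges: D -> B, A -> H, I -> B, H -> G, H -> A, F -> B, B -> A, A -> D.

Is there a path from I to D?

Explore from I.
Distance 1: reach B.
Distance 2: reach A.
Distance 3: reach D, H.
Found D.

Yes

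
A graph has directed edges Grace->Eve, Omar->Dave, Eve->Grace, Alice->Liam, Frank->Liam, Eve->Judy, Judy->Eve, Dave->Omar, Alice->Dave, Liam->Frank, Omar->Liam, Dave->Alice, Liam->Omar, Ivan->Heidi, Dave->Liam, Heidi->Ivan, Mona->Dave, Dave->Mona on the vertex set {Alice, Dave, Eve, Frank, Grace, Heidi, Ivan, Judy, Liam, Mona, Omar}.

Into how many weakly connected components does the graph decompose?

From Alice: component {Alice, Dave, Frank, Liam, Mona, Omar}.
From Eve: component {Eve, Grace, Judy}.
From Heidi: component {Heidi, Ivan}.
That's 3 components.

3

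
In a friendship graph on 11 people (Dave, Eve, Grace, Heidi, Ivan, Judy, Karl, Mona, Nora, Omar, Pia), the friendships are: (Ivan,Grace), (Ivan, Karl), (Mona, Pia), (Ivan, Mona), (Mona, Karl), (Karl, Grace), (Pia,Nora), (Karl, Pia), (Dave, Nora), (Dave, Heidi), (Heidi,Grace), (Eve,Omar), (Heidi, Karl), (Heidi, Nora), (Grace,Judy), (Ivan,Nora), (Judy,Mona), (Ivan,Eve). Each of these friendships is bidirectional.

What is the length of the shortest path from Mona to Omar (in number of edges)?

3

Distance 0: Mona.
Distance 1: Ivan, Judy, Karl, Pia.
Distance 2: Eve, Grace, Heidi, Nora.
Distance 3: Dave, Omar — contains Omar.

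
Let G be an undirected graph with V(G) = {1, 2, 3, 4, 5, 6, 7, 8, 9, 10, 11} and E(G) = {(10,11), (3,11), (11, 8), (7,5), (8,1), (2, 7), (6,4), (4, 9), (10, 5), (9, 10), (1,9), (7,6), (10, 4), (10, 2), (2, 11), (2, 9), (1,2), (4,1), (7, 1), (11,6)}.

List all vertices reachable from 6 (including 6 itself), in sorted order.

Start at 6.
Its neighbours: 4, 7, 11.
Then their neighbours: 1, 2, 3, 5, 8, 9, 10.
Every vertex is now reached.

1, 2, 3, 4, 5, 6, 7, 8, 9, 10, 11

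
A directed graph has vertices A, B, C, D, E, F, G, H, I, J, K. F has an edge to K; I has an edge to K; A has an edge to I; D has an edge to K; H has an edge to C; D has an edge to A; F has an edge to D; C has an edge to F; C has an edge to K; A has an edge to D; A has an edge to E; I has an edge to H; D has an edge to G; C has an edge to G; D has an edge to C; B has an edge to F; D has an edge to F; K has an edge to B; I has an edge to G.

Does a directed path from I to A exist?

Yes

Explore from I.
Distance 1: reach G, H, K.
Distance 2: reach B, C.
Distance 3: reach F.
Distance 4: reach D.
Distance 5: reach A.
Found A.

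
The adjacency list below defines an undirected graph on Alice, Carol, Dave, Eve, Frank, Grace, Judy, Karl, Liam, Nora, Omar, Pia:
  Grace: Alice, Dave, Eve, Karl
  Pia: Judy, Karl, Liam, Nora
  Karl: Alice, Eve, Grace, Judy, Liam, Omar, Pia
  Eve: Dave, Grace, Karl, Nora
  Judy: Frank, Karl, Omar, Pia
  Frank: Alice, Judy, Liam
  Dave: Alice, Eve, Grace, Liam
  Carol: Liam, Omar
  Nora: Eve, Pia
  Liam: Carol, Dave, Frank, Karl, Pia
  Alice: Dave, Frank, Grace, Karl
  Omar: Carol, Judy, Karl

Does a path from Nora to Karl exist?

Explore from Nora.
Distance 1: reach Eve, Pia.
Distance 2: reach Dave, Grace, Judy, Karl, Liam.
Found Karl.

Yes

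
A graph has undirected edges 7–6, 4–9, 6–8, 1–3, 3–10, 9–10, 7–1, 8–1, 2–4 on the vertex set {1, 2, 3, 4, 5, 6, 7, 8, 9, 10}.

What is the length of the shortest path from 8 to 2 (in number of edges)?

Distance 0: 8.
Distance 1: 1, 6.
Distance 2: 3, 7.
Distance 3: 10.
Distance 4: 9.
Distance 5: 4.
Distance 6: 2 — contains 2.

6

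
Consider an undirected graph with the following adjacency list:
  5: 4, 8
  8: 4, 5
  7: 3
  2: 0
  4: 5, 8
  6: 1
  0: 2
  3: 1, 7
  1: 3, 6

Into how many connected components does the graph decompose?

From 0: component {0, 2}.
From 1: component {1, 3, 6, 7}.
From 4: component {4, 5, 8}.
That's 3 components.

3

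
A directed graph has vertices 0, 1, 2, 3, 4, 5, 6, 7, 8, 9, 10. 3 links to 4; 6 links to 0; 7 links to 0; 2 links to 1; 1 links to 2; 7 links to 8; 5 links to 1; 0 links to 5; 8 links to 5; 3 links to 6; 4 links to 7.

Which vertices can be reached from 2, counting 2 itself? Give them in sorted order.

Start at 2.
Its neighbours: 1.
Nothing further is reachable.

1, 2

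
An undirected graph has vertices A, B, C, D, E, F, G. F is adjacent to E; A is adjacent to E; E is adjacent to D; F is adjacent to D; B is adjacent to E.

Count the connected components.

3

From A: component {A, B, D, E, F}.
From C: component {C}.
From G: component {G}.
That's 3 components.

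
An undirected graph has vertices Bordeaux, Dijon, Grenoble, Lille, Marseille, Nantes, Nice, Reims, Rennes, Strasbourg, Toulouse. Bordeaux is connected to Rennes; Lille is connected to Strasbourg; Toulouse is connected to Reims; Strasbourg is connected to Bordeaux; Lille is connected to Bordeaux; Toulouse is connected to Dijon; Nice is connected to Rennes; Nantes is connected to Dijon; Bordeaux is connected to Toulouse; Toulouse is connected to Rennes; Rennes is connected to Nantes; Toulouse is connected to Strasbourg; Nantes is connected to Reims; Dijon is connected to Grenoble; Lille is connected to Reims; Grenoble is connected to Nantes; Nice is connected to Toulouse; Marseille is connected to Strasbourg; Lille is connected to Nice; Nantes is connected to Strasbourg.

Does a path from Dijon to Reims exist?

Yes

Explore from Dijon.
Distance 1: reach Grenoble, Nantes, Toulouse.
Distance 2: reach Bordeaux, Nice, Reims, Rennes, Strasbourg.
Found Reims.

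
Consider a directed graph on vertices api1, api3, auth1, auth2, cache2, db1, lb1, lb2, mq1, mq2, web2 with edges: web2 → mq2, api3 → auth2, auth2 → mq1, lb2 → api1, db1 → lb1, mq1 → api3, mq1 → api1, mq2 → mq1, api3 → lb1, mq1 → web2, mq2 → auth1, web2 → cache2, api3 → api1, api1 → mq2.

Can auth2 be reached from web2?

Yes

Explore from web2.
Distance 1: reach cache2, mq2.
Distance 2: reach auth1, mq1.
Distance 3: reach api1, api3.
Distance 4: reach auth2, lb1.
Found auth2.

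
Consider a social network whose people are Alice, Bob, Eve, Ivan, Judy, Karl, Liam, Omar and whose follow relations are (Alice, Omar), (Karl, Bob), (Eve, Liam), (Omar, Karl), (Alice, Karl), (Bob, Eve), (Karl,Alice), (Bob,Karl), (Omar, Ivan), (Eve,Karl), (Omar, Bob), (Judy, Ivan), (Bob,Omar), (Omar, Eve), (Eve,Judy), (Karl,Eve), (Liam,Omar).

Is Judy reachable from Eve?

Yes

Explore from Eve.
Distance 1: reach Judy, Karl, Liam.
Found Judy.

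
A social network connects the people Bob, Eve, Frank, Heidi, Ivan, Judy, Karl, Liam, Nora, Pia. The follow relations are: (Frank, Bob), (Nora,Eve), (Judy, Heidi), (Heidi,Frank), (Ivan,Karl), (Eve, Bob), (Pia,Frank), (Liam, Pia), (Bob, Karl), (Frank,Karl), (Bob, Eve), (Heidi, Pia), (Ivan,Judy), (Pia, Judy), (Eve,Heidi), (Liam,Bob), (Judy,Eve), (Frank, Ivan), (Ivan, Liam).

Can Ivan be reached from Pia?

Explore from Pia.
Distance 1: reach Frank, Judy.
Distance 2: reach Bob, Eve, Heidi, Ivan, Karl.
Found Ivan.

Yes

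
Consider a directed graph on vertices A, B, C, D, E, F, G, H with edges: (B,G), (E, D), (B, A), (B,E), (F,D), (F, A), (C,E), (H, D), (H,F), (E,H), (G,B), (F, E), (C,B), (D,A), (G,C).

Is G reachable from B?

Yes

Explore from B.
Distance 1: reach A, E, G.
Found G.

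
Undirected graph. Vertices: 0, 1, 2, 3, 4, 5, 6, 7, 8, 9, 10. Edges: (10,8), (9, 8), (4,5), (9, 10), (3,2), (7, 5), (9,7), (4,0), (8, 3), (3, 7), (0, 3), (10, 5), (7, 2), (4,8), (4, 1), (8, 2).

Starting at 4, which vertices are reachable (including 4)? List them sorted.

0, 1, 2, 3, 4, 5, 7, 8, 9, 10

Start at 4.
Its neighbours: 0, 1, 5, 8.
Then their neighbours: 2, 3, 7, 9, 10.
Nothing further is reachable.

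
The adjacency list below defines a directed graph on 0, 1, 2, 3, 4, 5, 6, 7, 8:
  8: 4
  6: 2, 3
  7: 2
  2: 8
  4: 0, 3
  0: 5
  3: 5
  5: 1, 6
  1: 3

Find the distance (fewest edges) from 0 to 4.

5

Distance 0: 0.
Distance 1: 5.
Distance 2: 1, 6.
Distance 3: 2, 3.
Distance 4: 8.
Distance 5: 4 — contains 4.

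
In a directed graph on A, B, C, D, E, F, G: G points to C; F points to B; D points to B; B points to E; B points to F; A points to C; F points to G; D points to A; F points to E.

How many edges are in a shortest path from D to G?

3

Distance 0: D.
Distance 1: A, B.
Distance 2: C, E, F.
Distance 3: G — contains G.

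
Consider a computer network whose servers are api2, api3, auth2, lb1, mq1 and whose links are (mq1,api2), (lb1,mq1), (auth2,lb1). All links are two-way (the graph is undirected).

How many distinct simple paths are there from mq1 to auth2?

1

mq1–lb1–auth2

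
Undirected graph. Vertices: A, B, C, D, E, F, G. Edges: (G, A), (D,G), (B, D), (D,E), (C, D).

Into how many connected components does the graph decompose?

2

From A: component {A, B, C, D, E, G}.
From F: component {F}.
That's 2 components.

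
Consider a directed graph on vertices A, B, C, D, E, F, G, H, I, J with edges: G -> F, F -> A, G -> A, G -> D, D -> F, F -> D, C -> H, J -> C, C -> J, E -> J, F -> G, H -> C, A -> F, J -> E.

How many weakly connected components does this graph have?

From A: component {A, D, F, G}.
From B: component {B}.
From C: component {C, E, H, J}.
From I: component {I}.
That's 4 components.

4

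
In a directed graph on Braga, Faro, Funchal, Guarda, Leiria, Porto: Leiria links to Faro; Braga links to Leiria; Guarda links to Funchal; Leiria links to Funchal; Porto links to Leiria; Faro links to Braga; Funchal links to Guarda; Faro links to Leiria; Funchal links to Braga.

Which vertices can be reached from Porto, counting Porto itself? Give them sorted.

Start at Porto.
Its neighbours: Leiria.
Then their neighbours: Faro, Funchal.
Then next layer: Braga, Guarda.
Every vertex is now reached.

Braga, Faro, Funchal, Guarda, Leiria, Porto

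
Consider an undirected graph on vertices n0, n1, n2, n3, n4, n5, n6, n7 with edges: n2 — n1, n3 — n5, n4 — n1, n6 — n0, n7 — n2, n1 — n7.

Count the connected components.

From n0: component {n0, n6}.
From n1: component {n1, n2, n4, n7}.
From n3: component {n3, n5}.
That's 3 components.

3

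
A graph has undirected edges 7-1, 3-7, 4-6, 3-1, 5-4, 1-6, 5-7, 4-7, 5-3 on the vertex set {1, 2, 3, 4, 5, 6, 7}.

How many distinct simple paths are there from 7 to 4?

7

7–1–3–5–4
7–1–6–4
7–3–1–6–4
7–3–5–4
7–4
7–5–3–1–6–4
7–5–4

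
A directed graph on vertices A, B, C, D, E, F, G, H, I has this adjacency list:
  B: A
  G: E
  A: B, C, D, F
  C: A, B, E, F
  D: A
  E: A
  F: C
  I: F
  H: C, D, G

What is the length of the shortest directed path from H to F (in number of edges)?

2

Distance 0: H.
Distance 1: C, D, G.
Distance 2: A, B, E, F — contains F.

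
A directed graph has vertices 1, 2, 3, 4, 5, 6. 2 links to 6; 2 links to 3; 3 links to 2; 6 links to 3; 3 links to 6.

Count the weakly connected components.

From 1: component {1}.
From 2: component {2, 3, 6}.
From 4: component {4}.
From 5: component {5}.
That's 4 components.

4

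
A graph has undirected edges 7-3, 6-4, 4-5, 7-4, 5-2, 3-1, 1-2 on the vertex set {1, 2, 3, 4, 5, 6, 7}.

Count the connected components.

1

From 1: component {1, 2, 3, 4, 5, 6, 7}.
That's 1 component.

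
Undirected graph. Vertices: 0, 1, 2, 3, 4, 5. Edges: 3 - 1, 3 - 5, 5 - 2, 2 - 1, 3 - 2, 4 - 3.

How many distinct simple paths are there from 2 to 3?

3

2–1–3
2–3
2–5–3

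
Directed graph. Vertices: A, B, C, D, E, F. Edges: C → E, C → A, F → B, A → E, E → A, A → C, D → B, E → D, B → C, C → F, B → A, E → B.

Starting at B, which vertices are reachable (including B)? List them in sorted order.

A, B, C, D, E, F

Start at B.
Its neighbours: A, C.
Then their neighbours: E, F.
Then next layer: D.
Every vertex is now reached.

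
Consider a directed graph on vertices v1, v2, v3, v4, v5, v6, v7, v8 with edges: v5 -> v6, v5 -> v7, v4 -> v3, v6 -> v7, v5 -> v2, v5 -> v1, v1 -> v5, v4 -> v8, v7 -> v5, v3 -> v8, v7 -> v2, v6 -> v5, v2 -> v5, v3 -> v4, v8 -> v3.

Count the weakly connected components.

From v1: component {v1, v2, v5, v6, v7}.
From v3: component {v3, v4, v8}.
That's 2 components.

2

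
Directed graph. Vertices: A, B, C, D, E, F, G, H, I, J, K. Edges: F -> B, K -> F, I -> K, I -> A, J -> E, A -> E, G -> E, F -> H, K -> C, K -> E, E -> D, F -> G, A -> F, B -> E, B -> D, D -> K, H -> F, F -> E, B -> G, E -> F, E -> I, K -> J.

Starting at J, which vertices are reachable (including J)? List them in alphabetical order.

A, B, C, D, E, F, G, H, I, J, K

Start at J.
Its neighbours: E.
Then their neighbours: D, F, I.
Then next layer: A, B, G, H, K.
Then next layer: C.
Every vertex is now reached.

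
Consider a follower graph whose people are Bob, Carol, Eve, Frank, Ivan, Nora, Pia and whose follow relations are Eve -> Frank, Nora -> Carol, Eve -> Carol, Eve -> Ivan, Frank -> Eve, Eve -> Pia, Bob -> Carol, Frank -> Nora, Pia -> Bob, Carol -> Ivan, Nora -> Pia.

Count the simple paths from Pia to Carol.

1

Pia→Bob→Carol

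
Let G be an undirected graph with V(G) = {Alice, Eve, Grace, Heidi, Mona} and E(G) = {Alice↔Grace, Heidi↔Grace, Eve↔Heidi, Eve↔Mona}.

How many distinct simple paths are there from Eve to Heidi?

1

Eve–Heidi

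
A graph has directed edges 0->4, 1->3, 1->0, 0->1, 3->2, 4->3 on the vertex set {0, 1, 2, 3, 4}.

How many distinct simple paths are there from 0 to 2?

2

0→1→3→2
0→4→3→2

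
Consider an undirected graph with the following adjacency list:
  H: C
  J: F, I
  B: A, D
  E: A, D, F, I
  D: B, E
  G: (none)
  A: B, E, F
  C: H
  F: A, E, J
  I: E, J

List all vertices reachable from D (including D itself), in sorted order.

A, B, D, E, F, I, J

Start at D.
Its neighbours: B, E.
Then their neighbours: A, F, I.
Then next layer: J.
Nothing further is reachable.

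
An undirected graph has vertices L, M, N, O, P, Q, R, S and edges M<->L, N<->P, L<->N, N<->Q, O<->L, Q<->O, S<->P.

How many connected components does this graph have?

From L: component {L, M, N, O, P, Q, S}.
From R: component {R}.
That's 2 components.

2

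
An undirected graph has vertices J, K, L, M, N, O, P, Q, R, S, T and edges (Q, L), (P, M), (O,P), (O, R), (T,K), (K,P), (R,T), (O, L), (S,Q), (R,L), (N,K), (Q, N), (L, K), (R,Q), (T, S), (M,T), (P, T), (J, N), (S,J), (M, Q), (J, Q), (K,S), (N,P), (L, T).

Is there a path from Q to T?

Explore from Q.
Distance 1: reach J, L, M, N, R, S.
Distance 2: reach K, O, P, T.
Found T.

Yes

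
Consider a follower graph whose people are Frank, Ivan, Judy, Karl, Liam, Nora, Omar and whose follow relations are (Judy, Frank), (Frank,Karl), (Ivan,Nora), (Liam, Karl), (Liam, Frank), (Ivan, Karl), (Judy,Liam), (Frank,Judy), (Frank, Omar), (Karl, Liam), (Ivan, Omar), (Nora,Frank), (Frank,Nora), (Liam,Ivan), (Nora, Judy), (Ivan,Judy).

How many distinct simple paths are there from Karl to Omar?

Karl→Liam→Frank→Omar
Karl→Liam→Ivan→Judy→Frank→Omar
Karl→Liam→Ivan→Nora→Frank→Omar
Karl→Liam→Ivan→Nora→Judy→Frank→Omar
Karl→Liam→Ivan→Omar

5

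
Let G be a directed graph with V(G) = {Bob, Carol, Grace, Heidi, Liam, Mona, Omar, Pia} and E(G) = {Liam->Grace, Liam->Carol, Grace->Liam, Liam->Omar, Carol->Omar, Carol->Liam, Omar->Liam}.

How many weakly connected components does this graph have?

From Bob: component {Bob}.
From Carol: component {Carol, Grace, Liam, Omar}.
From Heidi: component {Heidi}.
From Mona: component {Mona}.
From Pia: component {Pia}.
That's 5 components.

5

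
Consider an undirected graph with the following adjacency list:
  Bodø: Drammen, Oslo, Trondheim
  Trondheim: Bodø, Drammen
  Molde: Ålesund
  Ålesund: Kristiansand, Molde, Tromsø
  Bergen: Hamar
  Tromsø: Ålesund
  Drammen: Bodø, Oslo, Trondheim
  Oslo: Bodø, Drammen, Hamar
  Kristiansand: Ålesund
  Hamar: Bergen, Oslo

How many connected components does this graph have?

2

From Ålesund: component {Ålesund, Kristiansand, Molde, Tromsø}.
From Bergen: component {Bergen, Bodø, Drammen, Hamar, Oslo, Trondheim}.
That's 2 components.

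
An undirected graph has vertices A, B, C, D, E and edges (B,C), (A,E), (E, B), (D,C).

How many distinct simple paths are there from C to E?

C–B–E

1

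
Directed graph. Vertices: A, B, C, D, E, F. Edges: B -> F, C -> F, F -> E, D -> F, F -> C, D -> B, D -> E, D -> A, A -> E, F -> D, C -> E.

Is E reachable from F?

Yes

Explore from F.
Distance 1: reach C, D, E.
Found E.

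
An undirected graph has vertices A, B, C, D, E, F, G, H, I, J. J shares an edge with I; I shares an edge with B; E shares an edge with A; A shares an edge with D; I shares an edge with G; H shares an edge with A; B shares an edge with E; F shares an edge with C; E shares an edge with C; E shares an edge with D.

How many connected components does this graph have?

1

From A: component {A, B, C, D, E, F, G, H, I, J}.
That's 1 component.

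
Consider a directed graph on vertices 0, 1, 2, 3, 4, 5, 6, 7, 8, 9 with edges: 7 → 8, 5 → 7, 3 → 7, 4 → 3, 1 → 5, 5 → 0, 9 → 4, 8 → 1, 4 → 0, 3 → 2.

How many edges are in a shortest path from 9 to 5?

6

Distance 0: 9.
Distance 1: 4.
Distance 2: 0, 3.
Distance 3: 2, 7.
Distance 4: 8.
Distance 5: 1.
Distance 6: 5 — contains 5.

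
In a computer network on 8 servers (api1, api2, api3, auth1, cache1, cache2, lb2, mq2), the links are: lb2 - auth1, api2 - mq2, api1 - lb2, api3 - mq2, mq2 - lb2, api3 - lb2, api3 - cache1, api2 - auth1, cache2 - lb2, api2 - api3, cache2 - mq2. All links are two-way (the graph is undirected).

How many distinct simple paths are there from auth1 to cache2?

11

auth1–api2–api3–lb2–cache2
auth1–api2–api3–lb2–mq2–cache2
auth1–api2–api3–mq2–cache2
auth1–api2–api3–mq2–lb2–cache2
auth1–api2–mq2–api3–lb2–cache2
auth1–api2–mq2–cache2
auth1–api2–mq2–lb2–cache2
auth1–lb2–api3–api2–mq2–cache2
auth1–lb2–api3–mq2–cache2
auth1–lb2–cache2
auth1–lb2–mq2–cache2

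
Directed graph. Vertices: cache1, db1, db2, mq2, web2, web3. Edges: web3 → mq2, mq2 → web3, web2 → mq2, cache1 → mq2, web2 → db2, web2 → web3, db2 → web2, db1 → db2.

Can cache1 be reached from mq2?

No

Explore from mq2.
Distance 1: reach web3.
The search from mq2 is exhausted; no directed path reaches cache1.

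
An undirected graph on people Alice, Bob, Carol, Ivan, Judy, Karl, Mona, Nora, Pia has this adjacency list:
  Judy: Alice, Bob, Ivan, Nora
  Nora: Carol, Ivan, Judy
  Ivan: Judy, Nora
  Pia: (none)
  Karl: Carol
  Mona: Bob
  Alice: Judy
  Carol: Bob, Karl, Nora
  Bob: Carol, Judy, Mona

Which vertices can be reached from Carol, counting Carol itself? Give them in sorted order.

Alice, Bob, Carol, Ivan, Judy, Karl, Mona, Nora

Start at Carol.
Its neighbours: Bob, Karl, Nora.
Then their neighbours: Ivan, Judy, Mona.
Then next layer: Alice.
Nothing further is reachable.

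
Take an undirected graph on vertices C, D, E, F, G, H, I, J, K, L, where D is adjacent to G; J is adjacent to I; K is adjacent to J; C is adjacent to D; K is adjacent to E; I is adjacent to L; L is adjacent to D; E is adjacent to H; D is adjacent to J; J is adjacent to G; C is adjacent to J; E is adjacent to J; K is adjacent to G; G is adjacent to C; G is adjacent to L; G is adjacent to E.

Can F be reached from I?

Explore from I.
Distance 1: reach J, L.
Distance 2: reach C, D, E, G, K.
Distance 3: reach H.
The search is exhausted without reaching F; it lies in a different component.

No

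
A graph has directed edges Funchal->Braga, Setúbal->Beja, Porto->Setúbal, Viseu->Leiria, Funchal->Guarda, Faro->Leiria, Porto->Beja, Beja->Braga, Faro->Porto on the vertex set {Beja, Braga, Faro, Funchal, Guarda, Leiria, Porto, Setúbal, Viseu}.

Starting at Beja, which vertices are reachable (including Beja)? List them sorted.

Beja, Braga

Start at Beja.
Its neighbours: Braga.
Nothing further is reachable.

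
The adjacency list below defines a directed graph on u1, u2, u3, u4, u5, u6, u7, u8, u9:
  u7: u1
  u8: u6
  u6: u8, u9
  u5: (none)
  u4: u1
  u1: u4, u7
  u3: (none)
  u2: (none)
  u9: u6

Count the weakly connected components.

5

From u1: component {u1, u4, u7}.
From u2: component {u2}.
From u3: component {u3}.
From u5: component {u5}.
From u6: component {u6, u8, u9}.
That's 5 components.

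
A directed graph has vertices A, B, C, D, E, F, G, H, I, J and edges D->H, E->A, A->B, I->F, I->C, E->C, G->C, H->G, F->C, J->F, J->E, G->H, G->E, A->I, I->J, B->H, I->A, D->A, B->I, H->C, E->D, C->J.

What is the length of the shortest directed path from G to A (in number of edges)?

2

Distance 0: G.
Distance 1: C, E, H.
Distance 2: A, D, J — contains A.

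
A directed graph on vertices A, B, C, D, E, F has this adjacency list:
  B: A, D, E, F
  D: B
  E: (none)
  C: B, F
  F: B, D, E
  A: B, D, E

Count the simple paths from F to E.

5

F→B→A→E
F→B→E
F→D→B→A→E
F→D→B→E
F→E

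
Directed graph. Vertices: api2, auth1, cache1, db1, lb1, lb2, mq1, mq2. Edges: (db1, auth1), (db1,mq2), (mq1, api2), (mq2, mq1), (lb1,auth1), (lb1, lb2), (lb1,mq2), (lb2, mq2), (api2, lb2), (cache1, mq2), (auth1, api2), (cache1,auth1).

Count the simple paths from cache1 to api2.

2

cache1→auth1→api2
cache1→mq2→mq1→api2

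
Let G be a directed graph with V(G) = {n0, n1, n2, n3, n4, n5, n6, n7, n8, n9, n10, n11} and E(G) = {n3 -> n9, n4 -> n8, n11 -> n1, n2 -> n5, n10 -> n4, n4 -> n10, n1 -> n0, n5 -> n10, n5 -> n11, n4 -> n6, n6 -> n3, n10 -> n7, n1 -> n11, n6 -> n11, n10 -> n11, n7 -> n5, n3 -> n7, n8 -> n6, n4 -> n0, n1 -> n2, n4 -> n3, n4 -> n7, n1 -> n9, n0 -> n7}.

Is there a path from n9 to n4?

n9 has no outgoing edges, so nothing is reachable from it.

No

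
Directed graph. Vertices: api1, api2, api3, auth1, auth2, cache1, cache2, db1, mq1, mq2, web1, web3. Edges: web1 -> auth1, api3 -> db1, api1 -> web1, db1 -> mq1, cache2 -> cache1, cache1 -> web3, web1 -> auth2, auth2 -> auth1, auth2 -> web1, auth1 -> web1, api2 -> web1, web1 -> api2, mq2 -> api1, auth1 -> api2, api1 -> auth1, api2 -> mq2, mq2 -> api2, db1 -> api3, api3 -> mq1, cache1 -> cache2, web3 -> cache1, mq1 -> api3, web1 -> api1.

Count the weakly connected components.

3

From api1: component {api1, api2, auth1, auth2, mq2, web1}.
From api3: component {api3, db1, mq1}.
From cache1: component {cache1, cache2, web3}.
That's 3 components.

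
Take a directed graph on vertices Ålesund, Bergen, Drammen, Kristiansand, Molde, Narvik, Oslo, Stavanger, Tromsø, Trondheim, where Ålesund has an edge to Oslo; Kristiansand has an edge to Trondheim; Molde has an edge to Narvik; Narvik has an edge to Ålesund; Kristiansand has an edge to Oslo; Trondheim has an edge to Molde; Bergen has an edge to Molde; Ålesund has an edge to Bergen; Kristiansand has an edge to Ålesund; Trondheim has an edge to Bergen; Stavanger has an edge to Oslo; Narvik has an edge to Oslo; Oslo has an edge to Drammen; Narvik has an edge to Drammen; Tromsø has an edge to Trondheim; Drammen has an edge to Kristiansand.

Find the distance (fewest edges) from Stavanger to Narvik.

6

Distance 0: Stavanger.
Distance 1: Oslo.
Distance 2: Drammen.
Distance 3: Kristiansand.
Distance 4: Ålesund, Trondheim.
Distance 5: Bergen, Molde.
Distance 6: Narvik — contains Narvik.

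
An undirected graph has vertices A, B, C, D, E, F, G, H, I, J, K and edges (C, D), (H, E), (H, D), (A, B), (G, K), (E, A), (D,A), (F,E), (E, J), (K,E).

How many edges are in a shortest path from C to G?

5

Distance 0: C.
Distance 1: D.
Distance 2: A, H.
Distance 3: B, E.
Distance 4: F, J, K.
Distance 5: G — contains G.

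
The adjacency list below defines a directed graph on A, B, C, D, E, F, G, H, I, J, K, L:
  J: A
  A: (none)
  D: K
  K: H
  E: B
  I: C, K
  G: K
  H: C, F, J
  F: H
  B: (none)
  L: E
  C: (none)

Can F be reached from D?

Yes

Explore from D.
Distance 1: reach K.
Distance 2: reach H.
Distance 3: reach C, F, J.
Found F.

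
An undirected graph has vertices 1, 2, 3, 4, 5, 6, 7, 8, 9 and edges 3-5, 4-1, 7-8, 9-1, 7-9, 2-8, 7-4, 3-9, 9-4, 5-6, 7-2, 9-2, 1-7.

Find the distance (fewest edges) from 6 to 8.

5

Distance 0: 6.
Distance 1: 5.
Distance 2: 3.
Distance 3: 9.
Distance 4: 1, 2, 4, 7.
Distance 5: 8 — contains 8.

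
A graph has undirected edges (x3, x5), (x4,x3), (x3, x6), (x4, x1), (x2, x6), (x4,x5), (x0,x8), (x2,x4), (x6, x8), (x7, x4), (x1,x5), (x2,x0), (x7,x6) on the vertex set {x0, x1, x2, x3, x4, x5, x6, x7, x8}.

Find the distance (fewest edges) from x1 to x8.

4

Distance 0: x1.
Distance 1: x4, x5.
Distance 2: x2, x3, x7.
Distance 3: x0, x6.
Distance 4: x8 — contains x8.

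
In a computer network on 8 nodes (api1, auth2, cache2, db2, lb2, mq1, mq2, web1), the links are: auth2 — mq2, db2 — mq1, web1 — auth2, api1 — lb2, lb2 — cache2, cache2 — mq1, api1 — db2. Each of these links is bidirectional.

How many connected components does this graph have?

2

From api1: component {api1, cache2, db2, lb2, mq1}.
From auth2: component {auth2, mq2, web1}.
That's 2 components.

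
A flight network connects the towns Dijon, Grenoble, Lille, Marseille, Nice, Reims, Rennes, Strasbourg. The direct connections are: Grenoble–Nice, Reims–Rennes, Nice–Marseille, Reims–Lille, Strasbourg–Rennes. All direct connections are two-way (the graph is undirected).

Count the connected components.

From Dijon: component {Dijon}.
From Grenoble: component {Grenoble, Marseille, Nice}.
From Lille: component {Lille, Reims, Rennes, Strasbourg}.
That's 3 components.

3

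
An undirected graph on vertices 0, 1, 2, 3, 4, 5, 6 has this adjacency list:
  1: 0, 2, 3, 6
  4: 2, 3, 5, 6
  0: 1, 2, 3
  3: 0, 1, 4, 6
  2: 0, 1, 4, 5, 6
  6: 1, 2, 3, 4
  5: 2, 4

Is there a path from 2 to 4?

Yes

Explore from 2.
Distance 1: reach 0, 1, 4, 5, 6.
Found 4.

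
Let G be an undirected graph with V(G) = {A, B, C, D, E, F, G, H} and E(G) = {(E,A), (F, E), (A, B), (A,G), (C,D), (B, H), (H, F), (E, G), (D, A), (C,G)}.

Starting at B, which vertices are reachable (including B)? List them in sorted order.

Start at B.
Its neighbours: A, H.
Then their neighbours: D, E, F, G.
Then next layer: C.
Every vertex is now reached.

A, B, C, D, E, F, G, H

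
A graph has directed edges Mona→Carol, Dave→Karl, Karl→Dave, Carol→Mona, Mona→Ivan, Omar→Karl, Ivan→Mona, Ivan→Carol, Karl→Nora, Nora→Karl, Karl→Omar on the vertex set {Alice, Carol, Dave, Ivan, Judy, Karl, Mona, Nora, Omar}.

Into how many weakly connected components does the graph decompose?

4

From Alice: component {Alice}.
From Carol: component {Carol, Ivan, Mona}.
From Dave: component {Dave, Karl, Nora, Omar}.
From Judy: component {Judy}.
That's 4 components.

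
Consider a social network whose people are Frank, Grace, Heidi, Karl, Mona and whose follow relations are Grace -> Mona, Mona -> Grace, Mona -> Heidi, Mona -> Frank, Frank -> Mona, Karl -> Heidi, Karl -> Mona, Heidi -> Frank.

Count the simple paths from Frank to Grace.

1

Frank→Mona→Grace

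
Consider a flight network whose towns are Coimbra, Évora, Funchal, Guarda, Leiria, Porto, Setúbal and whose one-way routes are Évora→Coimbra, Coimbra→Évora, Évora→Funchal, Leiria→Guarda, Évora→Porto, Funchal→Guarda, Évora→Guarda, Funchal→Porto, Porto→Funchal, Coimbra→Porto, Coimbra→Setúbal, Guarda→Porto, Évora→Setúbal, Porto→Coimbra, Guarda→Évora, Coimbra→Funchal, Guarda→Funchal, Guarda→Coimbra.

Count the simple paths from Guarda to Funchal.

13

Guarda→Coimbra→Évora→Funchal
Guarda→Coimbra→Évora→Porto→Funchal
Guarda→Coimbra→Funchal
Guarda→Coimbra→Porto→Funchal
Guarda→Évora→Coimbra→Funchal
Guarda→Évora→Coimbra→Porto→Funchal
Guarda→Évora→Funchal
Guarda→Évora→Porto→Coimbra→Funchal
Guarda→Évora→Porto→Funchal
Guarda→Funchal
Guarda→Porto→Coimbra→Évora→Funchal
Guarda→Porto→Coimbra→Funchal
Guarda→Porto→Funchal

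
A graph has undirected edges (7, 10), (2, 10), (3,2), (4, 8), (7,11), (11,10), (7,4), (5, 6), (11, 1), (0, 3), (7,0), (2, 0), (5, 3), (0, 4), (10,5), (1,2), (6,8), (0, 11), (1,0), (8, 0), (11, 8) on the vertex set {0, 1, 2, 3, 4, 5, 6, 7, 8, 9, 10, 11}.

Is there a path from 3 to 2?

Yes

Explore from 3.
Distance 1: reach 0, 2, 5.
Found 2.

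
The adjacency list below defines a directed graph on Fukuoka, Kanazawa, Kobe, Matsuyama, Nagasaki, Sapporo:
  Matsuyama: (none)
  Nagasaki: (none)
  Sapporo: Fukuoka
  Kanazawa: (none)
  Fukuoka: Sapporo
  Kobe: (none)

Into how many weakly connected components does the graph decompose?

5

From Fukuoka: component {Fukuoka, Sapporo}.
From Kanazawa: component {Kanazawa}.
From Kobe: component {Kobe}.
From Matsuyama: component {Matsuyama}.
From Nagasaki: component {Nagasaki}.
That's 5 components.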